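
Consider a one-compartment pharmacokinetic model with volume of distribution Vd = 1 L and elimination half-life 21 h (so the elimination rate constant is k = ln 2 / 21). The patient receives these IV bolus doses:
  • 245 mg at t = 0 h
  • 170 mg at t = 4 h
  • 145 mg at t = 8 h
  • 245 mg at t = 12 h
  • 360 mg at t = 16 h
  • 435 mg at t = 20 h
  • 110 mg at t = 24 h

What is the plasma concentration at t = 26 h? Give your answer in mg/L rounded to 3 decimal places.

k = ln 2 / 21 = 0.03301 per h
Dose 1 (245 mg at t=0 h): 245·exp(−0.03301·26) = 103.863 mg/L
Dose 2 (170 mg at t=4 h): 170·exp(−0.03301·22) = 82.240 mg/L
Dose 3 (145 mg at t=8 h): 145·exp(−0.03301·18) = 80.046 mg/L
Dose 4 (245 mg at t=12 h): 245·exp(−0.03301·14) = 154.340 mg/L
Dose 5 (360 mg at t=16 h): 360·exp(−0.03301·10) = 258.794 mg/L
Dose 6 (435 mg at t=20 h): 435·exp(−0.03301·6) = 356.846 mg/L
Dose 7 (110 mg at t=24 h): 110·exp(−0.03301·2) = 102.973 mg/L
C(26) = 103.863 + 82.240 + 80.046 + 154.340 + 258.794 + 356.846 + 102.973 = 1139.104 mg/L

1139.104 mg/L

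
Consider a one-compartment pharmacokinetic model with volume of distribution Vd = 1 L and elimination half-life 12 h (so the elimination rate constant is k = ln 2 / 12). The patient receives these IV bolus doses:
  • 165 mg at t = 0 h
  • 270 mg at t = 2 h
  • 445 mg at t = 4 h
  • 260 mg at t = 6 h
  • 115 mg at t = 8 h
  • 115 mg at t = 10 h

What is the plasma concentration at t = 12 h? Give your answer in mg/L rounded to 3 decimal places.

891.941 mg/L

k = ln 2 / 12 = 0.05776 per h
Dose 1 (165 mg at t=0 h): 165·exp(−0.05776·12) = 82.500 mg/L
Dose 2 (270 mg at t=2 h): 270·exp(−0.05776·10) = 151.532 mg/L
Dose 3 (445 mg at t=4 h): 445·exp(−0.05776·8) = 280.332 mg/L
Dose 4 (260 mg at t=6 h): 260·exp(−0.05776·6) = 183.848 mg/L
Dose 5 (115 mg at t=8 h): 115·exp(−0.05776·4) = 91.276 mg/L
Dose 6 (115 mg at t=10 h): 115·exp(−0.05776·2) = 102.453 mg/L
C(12) = 82.500 + 151.532 + 280.332 + 183.848 + 91.276 + 102.453 = 891.941 mg/L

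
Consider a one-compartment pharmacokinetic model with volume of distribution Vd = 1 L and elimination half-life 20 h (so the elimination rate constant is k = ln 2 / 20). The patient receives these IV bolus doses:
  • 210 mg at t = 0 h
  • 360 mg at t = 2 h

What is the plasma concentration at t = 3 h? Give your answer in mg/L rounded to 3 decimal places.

537.000 mg/L

k = ln 2 / 20 = 0.03466 per h
Dose 1 (210 mg at t=0 h): 210·exp(−0.03466·3) = 189.263 mg/L
Dose 2 (360 mg at t=2 h): 360·exp(−0.03466·1) = 347.737 mg/L
C(3) = 189.263 + 347.737 = 537.000 mg/L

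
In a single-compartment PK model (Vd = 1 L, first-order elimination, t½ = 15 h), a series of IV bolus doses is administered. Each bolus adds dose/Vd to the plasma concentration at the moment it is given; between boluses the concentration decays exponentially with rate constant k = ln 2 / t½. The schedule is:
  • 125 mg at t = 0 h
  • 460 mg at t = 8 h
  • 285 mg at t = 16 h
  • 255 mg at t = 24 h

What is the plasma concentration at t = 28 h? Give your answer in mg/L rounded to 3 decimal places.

k = ln 2 / 15 = 0.04621 per h
Dose 1 (125 mg at t=0 h): 125·exp(−0.04621·28) = 34.276 mg/L
Dose 2 (460 mg at t=8 h): 460·exp(−0.04621·20) = 182.551 mg/L
Dose 3 (285 mg at t=16 h): 285·exp(−0.04621·12) = 163.690 mg/L
Dose 4 (255 mg at t=24 h): 255·exp(−0.04621·4) = 211.966 mg/L
C(28) = 34.276 + 182.551 + 163.690 + 211.966 = 592.482 mg/L

592.482 mg/L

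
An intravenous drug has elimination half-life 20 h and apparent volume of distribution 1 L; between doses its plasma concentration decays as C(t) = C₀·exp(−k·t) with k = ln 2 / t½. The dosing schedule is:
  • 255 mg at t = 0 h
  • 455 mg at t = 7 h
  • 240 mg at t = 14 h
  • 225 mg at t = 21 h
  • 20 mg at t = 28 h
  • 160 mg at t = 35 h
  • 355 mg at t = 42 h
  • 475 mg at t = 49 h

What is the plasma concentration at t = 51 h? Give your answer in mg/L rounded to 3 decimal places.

1092.666 mg/L

k = ln 2 / 20 = 0.03466 per h
Dose 1 (255 mg at t=0 h): 255·exp(−0.03466·51) = 43.543 mg/L
Dose 2 (455 mg at t=7 h): 455·exp(−0.03466·44) = 99.025 mg/L
Dose 3 (240 mg at t=14 h): 240·exp(−0.03466·37) = 66.574 mg/L
Dose 4 (225 mg at t=21 h): 225·exp(−0.03466·30) = 79.550 mg/L
Dose 5 (20 mg at t=28 h): 20·exp(−0.03466·23) = 9.013 mg/L
Dose 6 (160 mg at t=35 h): 160·exp(−0.03466·16) = 91.896 mg/L
Dose 7 (355 mg at t=42 h): 355·exp(−0.03466·9) = 259.875 mg/L
Dose 8 (475 mg at t=49 h): 475·exp(−0.03466·2) = 443.191 mg/L
C(51) = 43.543 + 99.025 + 66.574 + 79.550 + 9.013 + 91.896 + 259.875 + 443.191 = 1092.666 mg/L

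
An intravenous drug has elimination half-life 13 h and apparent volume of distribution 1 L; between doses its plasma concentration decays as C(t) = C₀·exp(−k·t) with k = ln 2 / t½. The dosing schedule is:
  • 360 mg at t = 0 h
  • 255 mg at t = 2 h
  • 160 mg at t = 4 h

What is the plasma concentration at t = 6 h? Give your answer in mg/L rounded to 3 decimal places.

k = ln 2 / 13 = 0.05332 per h
Dose 1 (360 mg at t=0 h): 360·exp(−0.05332·6) = 261.436 mg/L
Dose 2 (255 mg at t=2 h): 255·exp(−0.05332·4) = 206.023 mg/L
Dose 3 (160 mg at t=4 h): 160·exp(−0.05332·2) = 143.816 mg/L
C(6) = 261.436 + 206.023 + 143.816 = 611.275 mg/L

611.275 mg/L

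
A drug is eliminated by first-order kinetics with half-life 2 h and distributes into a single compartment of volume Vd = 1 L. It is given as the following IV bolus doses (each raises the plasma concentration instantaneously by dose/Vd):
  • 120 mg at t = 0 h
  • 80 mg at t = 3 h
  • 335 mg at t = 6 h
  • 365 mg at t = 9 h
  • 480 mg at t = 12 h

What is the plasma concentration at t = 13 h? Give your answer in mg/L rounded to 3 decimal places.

k = ln 2 / 2 = 0.34657 per h
Dose 1 (120 mg at t=0 h): 120·exp(−0.34657·13) = 1.326 mg/L
Dose 2 (80 mg at t=3 h): 80·exp(−0.34657·10) = 2.500 mg/L
Dose 3 (335 mg at t=6 h): 335·exp(−0.34657·7) = 29.610 mg/L
Dose 4 (365 mg at t=9 h): 365·exp(−0.34657·4) = 91.250 mg/L
Dose 5 (480 mg at t=12 h): 480·exp(−0.34657·1) = 339.411 mg/L
C(13) = 1.326 + 2.500 + 29.610 + 91.250 + 339.411 = 464.097 mg/L

464.097 mg/L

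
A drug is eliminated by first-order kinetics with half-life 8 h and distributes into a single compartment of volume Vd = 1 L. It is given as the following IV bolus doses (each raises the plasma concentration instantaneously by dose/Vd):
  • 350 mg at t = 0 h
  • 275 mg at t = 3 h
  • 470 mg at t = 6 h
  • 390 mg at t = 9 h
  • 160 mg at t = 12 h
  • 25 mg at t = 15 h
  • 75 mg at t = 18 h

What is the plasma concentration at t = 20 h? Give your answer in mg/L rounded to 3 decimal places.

k = ln 2 / 8 = 0.08664 per h
Dose 1 (350 mg at t=0 h): 350·exp(−0.08664·20) = 61.872 mg/L
Dose 2 (275 mg at t=3 h): 275·exp(−0.08664·17) = 63.044 mg/L
Dose 3 (470 mg at t=6 h): 470·exp(−0.08664·14) = 139.732 mg/L
Dose 4 (390 mg at t=9 h): 390·exp(−0.08664·11) = 150.366 mg/L
Dose 5 (160 mg at t=12 h): 160·exp(−0.08664·8) = 80.000 mg/L
Dose 6 (25 mg at t=15 h): 25·exp(−0.08664·5) = 16.210 mg/L
Dose 7 (75 mg at t=18 h): 75·exp(−0.08664·2) = 63.067 mg/L
C(20) = 61.872 + 63.044 + 139.732 + 150.366 + 80.000 + 16.210 + 63.067 = 574.291 mg/L

574.291 mg/L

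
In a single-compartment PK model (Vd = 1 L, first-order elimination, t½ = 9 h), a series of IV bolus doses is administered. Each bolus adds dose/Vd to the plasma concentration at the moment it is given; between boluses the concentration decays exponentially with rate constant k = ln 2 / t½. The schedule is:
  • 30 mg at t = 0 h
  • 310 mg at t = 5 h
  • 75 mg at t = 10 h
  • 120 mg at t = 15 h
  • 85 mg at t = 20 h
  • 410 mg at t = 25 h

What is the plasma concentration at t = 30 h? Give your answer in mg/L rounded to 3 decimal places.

420.362 mg/L

k = ln 2 / 9 = 0.07702 per h
Dose 1 (30 mg at t=0 h): 30·exp(−0.07702·30) = 2.976 mg/L
Dose 2 (310 mg at t=5 h): 310·exp(−0.07702·25) = 45.203 mg/L
Dose 3 (75 mg at t=10 h): 75·exp(−0.07702·20) = 16.073 mg/L
Dose 4 (120 mg at t=15 h): 120·exp(−0.07702·15) = 37.798 mg/L
Dose 5 (85 mg at t=20 h): 85·exp(−0.07702·10) = 39.350 mg/L
Dose 6 (410 mg at t=25 h): 410·exp(−0.07702·5) = 278.962 mg/L
C(30) = 2.976 + 45.203 + 16.073 + 37.798 + 39.350 + 278.962 = 420.362 mg/L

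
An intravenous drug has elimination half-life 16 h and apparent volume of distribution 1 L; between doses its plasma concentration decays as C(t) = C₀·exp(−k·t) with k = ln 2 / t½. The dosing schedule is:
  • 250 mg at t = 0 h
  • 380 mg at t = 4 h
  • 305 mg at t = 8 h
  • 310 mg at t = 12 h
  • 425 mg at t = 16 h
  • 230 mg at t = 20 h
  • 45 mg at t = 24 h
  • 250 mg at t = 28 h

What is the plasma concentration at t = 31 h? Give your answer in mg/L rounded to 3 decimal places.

k = ln 2 / 16 = 0.04332 per h
Dose 1 (250 mg at t=0 h): 250·exp(−0.04332·31) = 65.267 mg/L
Dose 2 (380 mg at t=4 h): 380·exp(−0.04332·27) = 117.976 mg/L
Dose 3 (305 mg at t=8 h): 305·exp(−0.04332·23) = 112.608 mg/L
Dose 4 (310 mg at t=12 h): 310·exp(−0.04332·19) = 136.110 mg/L
Dose 5 (425 mg at t=16 h): 425·exp(−0.04332·15) = 221.908 mg/L
Dose 6 (230 mg at t=20 h): 230·exp(−0.04332·11) = 142.814 mg/L
Dose 7 (45 mg at t=24 h): 45·exp(−0.04332·7) = 33.229 mg/L
Dose 8 (250 mg at t=28 h): 250·exp(−0.04332·3) = 219.532 mg/L
C(31) = 65.267 + 117.976 + 112.608 + 136.110 + 221.908 + 142.814 + 33.229 + 219.532 = 1049.443 mg/L

1049.443 mg/L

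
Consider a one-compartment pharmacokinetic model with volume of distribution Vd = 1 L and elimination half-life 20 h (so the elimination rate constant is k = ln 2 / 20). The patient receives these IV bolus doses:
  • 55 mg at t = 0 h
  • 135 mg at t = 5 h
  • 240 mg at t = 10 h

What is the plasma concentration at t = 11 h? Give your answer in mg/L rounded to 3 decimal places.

379.045 mg/L

k = ln 2 / 20 = 0.03466 per h
Dose 1 (55 mg at t=0 h): 55·exp(−0.03466·11) = 37.566 mg/L
Dose 2 (135 mg at t=5 h): 135·exp(−0.03466·6) = 109.654 mg/L
Dose 3 (240 mg at t=10 h): 240·exp(−0.03466·1) = 231.825 mg/L
C(11) = 37.566 + 109.654 + 231.825 = 379.045 mg/L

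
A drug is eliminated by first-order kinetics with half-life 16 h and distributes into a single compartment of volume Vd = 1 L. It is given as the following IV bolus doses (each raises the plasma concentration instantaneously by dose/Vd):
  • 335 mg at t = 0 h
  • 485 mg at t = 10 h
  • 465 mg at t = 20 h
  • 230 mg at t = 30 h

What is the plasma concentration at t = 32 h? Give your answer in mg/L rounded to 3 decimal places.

k = ln 2 / 16 = 0.04332 per h
Dose 1 (335 mg at t=0 h): 335·exp(−0.04332·32) = 83.750 mg/L
Dose 2 (485 mg at t=10 h): 485·exp(−0.04332·22) = 186.993 mg/L
Dose 3 (465 mg at t=20 h): 465·exp(−0.04332·12) = 276.491 mg/L
Dose 4 (230 mg at t=30 h): 230·exp(−0.04332·2) = 210.911 mg/L
C(32) = 83.750 + 186.993 + 276.491 + 210.911 = 758.145 mg/L

758.145 mg/L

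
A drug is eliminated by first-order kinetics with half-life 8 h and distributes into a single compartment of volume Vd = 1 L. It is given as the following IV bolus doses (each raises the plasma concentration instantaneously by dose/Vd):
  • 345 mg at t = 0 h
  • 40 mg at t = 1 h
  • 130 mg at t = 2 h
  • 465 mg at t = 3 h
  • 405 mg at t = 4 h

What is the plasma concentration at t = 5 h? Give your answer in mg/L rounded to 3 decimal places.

k = ln 2 / 8 = 0.08664 per h
Dose 1 (345 mg at t=0 h): 345·exp(−0.08664·5) = 223.705 mg/L
Dose 2 (40 mg at t=1 h): 40·exp(−0.08664·4) = 28.284 mg/L
Dose 3 (130 mg at t=2 h): 130·exp(−0.08664·3) = 100.244 mg/L
Dose 4 (465 mg at t=3 h): 465·exp(−0.08664·2) = 391.017 mg/L
Dose 5 (405 mg at t=4 h): 405·exp(−0.08664·1) = 371.387 mg/L
C(5) = 223.705 + 28.284 + 100.244 + 391.017 + 371.387 = 1114.636 mg/L

1114.636 mg/L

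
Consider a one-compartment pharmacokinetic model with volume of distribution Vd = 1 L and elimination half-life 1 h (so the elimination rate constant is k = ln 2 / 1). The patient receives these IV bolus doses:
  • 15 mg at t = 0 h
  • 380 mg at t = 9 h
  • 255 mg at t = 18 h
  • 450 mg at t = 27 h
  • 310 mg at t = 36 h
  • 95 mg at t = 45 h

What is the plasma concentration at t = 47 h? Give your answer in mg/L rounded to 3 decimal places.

23.902 mg/L

k = ln 2 / 1 = 0.69315 per h
Dose 1 (15 mg at t=0 h): 15·exp(−0.69315·47) = 0.000 mg/L
Dose 2 (380 mg at t=9 h): 380·exp(−0.69315·38) = 0.000 mg/L
Dose 3 (255 mg at t=18 h): 255·exp(−0.69315·29) = 0.000 mg/L
Dose 4 (450 mg at t=27 h): 450·exp(−0.69315·20) = 0.000 mg/L
Dose 5 (310 mg at t=36 h): 310·exp(−0.69315·11) = 0.151 mg/L
Dose 6 (95 mg at t=45 h): 95·exp(−0.69315·2) = 23.750 mg/L
C(47) = 0.000 + 0.000 + 0.000 + 0.000 + 0.151 + 23.750 = 23.902 mg/L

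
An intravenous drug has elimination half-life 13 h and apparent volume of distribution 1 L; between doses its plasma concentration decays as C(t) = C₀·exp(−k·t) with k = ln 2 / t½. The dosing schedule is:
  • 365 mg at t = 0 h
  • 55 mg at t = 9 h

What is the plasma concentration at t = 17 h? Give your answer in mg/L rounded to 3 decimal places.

183.349 mg/L

k = ln 2 / 13 = 0.05332 per h
Dose 1 (365 mg at t=0 h): 365·exp(−0.05332·17) = 147.448 mg/L
Dose 2 (55 mg at t=9 h): 55·exp(−0.05332·8) = 35.902 mg/L
C(17) = 147.448 + 35.902 = 183.349 mg/L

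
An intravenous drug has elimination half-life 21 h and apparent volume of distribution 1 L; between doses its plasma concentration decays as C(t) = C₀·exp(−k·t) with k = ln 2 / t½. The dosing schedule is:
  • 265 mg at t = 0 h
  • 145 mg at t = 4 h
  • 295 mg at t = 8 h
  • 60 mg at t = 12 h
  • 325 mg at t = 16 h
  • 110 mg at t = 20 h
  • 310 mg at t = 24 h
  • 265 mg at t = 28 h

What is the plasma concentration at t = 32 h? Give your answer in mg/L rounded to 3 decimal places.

k = ln 2 / 21 = 0.03301 per h
Dose 1 (265 mg at t=0 h): 265·exp(−0.03301·32) = 92.158 mg/L
Dose 2 (145 mg at t=4 h): 145·exp(−0.03301·28) = 57.543 mg/L
Dose 3 (295 mg at t=8 h): 295·exp(−0.03301·24) = 133.594 mg/L
Dose 4 (60 mg at t=12 h): 60·exp(−0.03301·20) = 31.007 mg/L
Dose 5 (325 mg at t=16 h): 325·exp(−0.03301·16) = 191.658 mg/L
Dose 6 (110 mg at t=20 h): 110·exp(−0.03301·12) = 74.025 mg/L
Dose 7 (310 mg at t=24 h): 310·exp(−0.03301·8) = 238.058 mg/L
Dose 8 (265 mg at t=28 h): 265·exp(−0.03301·4) = 232.224 mg/L
C(32) = 92.158 + 57.543 + 133.594 + 31.007 + 191.658 + 74.025 + 238.058 + 232.224 = 1050.267 mg/L

1050.267 mg/L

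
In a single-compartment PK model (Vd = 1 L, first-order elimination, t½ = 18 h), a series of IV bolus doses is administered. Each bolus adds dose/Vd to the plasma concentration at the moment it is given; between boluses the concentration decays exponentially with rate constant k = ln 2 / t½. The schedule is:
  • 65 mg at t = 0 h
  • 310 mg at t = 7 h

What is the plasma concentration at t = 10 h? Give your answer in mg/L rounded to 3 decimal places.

k = ln 2 / 18 = 0.03851 per h
Dose 1 (65 mg at t=0 h): 65·exp(−0.03851·10) = 44.226 mg/L
Dose 2 (310 mg at t=7 h): 310·exp(−0.03851·3) = 276.179 mg/L
C(10) = 44.226 + 276.179 = 320.404 mg/L

320.404 mg/L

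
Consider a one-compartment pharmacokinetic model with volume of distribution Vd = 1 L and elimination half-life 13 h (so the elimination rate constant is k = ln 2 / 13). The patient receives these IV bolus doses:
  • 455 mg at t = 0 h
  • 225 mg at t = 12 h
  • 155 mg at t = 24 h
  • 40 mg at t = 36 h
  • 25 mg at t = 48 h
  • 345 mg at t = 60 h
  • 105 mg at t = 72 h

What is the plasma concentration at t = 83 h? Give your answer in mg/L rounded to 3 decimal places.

183.972 mg/L

k = ln 2 / 13 = 0.05332 per h
Dose 1 (455 mg at t=0 h): 455·exp(−0.05332·83) = 5.446 mg/L
Dose 2 (225 mg at t=12 h): 225·exp(−0.05332·71) = 5.106 mg/L
Dose 3 (155 mg at t=24 h): 155·exp(−0.05332·59) = 6.670 mg/L
Dose 4 (40 mg at t=36 h): 40·exp(−0.05332·47) = 3.264 mg/L
Dose 5 (25 mg at t=48 h): 25·exp(−0.05332·35) = 3.868 mg/L
Dose 6 (345 mg at t=60 h): 345·exp(−0.05332·23) = 101.211 mg/L
Dose 7 (105 mg at t=72 h): 105·exp(−0.05332·11) = 58.408 mg/L
C(83) = 5.446 + 5.106 + 6.670 + 3.264 + 3.868 + 101.211 + 58.408 = 183.972 mg/L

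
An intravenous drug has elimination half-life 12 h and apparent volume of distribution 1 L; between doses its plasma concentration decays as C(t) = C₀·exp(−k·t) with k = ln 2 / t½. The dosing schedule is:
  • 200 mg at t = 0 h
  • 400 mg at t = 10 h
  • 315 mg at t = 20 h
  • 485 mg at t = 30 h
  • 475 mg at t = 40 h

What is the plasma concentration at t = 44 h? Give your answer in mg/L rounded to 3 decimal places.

k = ln 2 / 12 = 0.05776 per h
Dose 1 (200 mg at t=0 h): 200·exp(−0.05776·44) = 15.749 mg/L
Dose 2 (400 mg at t=10 h): 400·exp(−0.05776·34) = 56.123 mg/L
Dose 3 (315 mg at t=20 h): 315·exp(−0.05776·24) = 78.750 mg/L
Dose 4 (485 mg at t=30 h): 485·exp(−0.05776·14) = 216.043 mg/L
Dose 5 (475 mg at t=40 h): 475·exp(−0.05776·4) = 377.008 mg/L
C(44) = 15.749 + 56.123 + 78.750 + 216.043 + 377.008 = 743.673 mg/L

743.673 mg/L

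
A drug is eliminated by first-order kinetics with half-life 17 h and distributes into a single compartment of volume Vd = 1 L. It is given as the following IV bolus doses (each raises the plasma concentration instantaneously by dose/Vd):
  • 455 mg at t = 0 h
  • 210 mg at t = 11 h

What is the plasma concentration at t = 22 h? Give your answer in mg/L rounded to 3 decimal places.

319.644 mg/L

k = ln 2 / 17 = 0.04077 per h
Dose 1 (455 mg at t=0 h): 455·exp(−0.04077·22) = 185.542 mg/L
Dose 2 (210 mg at t=11 h): 210·exp(−0.04077·11) = 134.102 mg/L
C(22) = 185.542 + 134.102 = 319.644 mg/L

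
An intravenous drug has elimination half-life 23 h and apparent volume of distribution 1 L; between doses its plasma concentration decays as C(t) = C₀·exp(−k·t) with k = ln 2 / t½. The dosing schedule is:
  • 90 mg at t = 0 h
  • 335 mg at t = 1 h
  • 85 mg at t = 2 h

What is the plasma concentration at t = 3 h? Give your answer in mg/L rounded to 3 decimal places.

k = ln 2 / 23 = 0.03014 per h
Dose 1 (90 mg at t=0 h): 90·exp(−0.03014·3) = 82.220 mg/L
Dose 2 (335 mg at t=1 h): 335·exp(−0.03014·2) = 315.405 mg/L
Dose 3 (85 mg at t=2 h): 85·exp(−0.03014·1) = 82.477 mg/L
C(3) = 82.220 + 315.405 + 82.477 = 480.101 mg/L

480.101 mg/L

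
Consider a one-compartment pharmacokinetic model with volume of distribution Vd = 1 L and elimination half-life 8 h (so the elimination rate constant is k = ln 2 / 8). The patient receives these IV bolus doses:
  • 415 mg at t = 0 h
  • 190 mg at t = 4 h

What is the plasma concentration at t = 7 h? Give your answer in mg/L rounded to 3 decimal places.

372.790 mg/L

k = ln 2 / 8 = 0.08664 per h
Dose 1 (415 mg at t=0 h): 415·exp(−0.08664·7) = 226.280 mg/L
Dose 2 (190 mg at t=4 h): 190·exp(−0.08664·3) = 146.510 mg/L
C(7) = 226.280 + 146.510 = 372.790 mg/L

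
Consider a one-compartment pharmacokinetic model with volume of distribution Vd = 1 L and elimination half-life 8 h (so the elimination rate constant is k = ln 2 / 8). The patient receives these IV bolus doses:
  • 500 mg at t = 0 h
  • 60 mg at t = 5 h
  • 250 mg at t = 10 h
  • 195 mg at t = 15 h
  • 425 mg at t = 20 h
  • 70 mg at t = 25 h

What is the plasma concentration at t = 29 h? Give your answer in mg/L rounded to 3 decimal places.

k = ln 2 / 8 = 0.08664 per h
Dose 1 (500 mg at t=0 h): 500·exp(−0.08664·29) = 40.526 mg/L
Dose 2 (60 mg at t=5 h): 60·exp(−0.08664·24) = 7.500 mg/L
Dose 3 (250 mg at t=10 h): 250·exp(−0.08664·19) = 48.194 mg/L
Dose 4 (195 mg at t=15 h): 195·exp(−0.08664·14) = 57.974 mg/L
Dose 5 (425 mg at t=20 h): 425·exp(−0.08664·9) = 194.863 mg/L
Dose 6 (70 mg at t=25 h): 70·exp(−0.08664·4) = 49.497 mg/L
C(29) = 40.526 + 7.500 + 48.194 + 57.974 + 194.863 + 49.497 = 398.555 mg/L

398.555 mg/L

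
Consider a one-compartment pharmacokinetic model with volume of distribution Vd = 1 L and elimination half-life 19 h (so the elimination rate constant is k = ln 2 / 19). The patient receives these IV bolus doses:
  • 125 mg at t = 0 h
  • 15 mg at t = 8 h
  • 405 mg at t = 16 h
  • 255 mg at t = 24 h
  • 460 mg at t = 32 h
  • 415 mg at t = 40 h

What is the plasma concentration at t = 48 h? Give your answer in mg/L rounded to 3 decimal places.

824.006 mg/L

k = ln 2 / 19 = 0.03648 per h
Dose 1 (125 mg at t=0 h): 125·exp(−0.03648·48) = 21.698 mg/L
Dose 2 (15 mg at t=8 h): 15·exp(−0.03648·40) = 3.486 mg/L
Dose 3 (405 mg at t=16 h): 405·exp(−0.03648·32) = 126.025 mg/L
Dose 4 (255 mg at t=24 h): 255·exp(−0.03648·24) = 106.241 mg/L
Dose 5 (460 mg at t=32 h): 460·exp(−0.03648·16) = 256.601 mg/L
Dose 6 (415 mg at t=40 h): 415·exp(−0.03648·8) = 309.955 mg/L
C(48) = 21.698 + 3.486 + 126.025 + 106.241 + 256.601 + 309.955 = 824.006 mg/L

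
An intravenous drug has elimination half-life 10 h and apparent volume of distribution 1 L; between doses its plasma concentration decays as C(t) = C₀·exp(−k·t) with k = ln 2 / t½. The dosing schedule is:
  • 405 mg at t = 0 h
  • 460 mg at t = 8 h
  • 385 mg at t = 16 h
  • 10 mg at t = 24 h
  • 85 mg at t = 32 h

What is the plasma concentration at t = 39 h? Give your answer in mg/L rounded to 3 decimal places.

k = ln 2 / 10 = 0.06931 per h
Dose 1 (405 mg at t=0 h): 405·exp(−0.06931·39) = 27.129 mg/L
Dose 2 (460 mg at t=8 h): 460·exp(−0.06931·31) = 53.649 mg/L
Dose 3 (385 mg at t=16 h): 385·exp(−0.06931·23) = 78.179 mg/L
Dose 4 (10 mg at t=24 h): 10·exp(−0.06931·15) = 3.536 mg/L
Dose 5 (85 mg at t=32 h): 85·exp(−0.06931·7) = 52.324 mg/L
C(39) = 27.129 + 53.649 + 78.179 + 3.536 + 52.324 = 214.817 mg/L

214.817 mg/L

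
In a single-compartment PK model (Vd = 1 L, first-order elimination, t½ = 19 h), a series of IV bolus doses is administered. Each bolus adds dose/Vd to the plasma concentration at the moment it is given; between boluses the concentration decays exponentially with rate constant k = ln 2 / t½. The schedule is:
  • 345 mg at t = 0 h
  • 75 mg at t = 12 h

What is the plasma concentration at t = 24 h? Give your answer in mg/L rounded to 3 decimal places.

192.148 mg/L

k = ln 2 / 19 = 0.03648 per h
Dose 1 (345 mg at t=0 h): 345·exp(−0.03648·24) = 143.738 mg/L
Dose 2 (75 mg at t=12 h): 75·exp(−0.03648·12) = 48.410 mg/L
C(24) = 143.738 + 48.410 = 192.148 mg/L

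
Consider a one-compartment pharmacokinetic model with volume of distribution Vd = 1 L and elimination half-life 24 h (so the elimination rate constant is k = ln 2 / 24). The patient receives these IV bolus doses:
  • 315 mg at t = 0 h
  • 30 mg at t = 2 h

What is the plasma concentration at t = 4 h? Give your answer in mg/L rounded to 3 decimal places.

k = ln 2 / 24 = 0.02888 per h
Dose 1 (315 mg at t=0 h): 315·exp(−0.02888·4) = 280.633 mg/L
Dose 2 (30 mg at t=2 h): 30·exp(−0.02888·2) = 28.316 mg/L
C(4) = 280.633 + 28.316 = 308.949 mg/L

308.949 mg/L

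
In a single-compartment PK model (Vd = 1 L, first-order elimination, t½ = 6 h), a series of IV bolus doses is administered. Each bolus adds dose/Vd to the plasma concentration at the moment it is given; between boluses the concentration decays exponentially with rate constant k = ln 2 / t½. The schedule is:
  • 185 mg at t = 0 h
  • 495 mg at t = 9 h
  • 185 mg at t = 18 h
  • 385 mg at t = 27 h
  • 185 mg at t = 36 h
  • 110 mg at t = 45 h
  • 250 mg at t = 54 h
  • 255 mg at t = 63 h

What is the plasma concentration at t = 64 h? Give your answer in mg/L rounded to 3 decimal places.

k = ln 2 / 6 = 0.11552 per h
Dose 1 (185 mg at t=0 h): 185·exp(−0.11552·64) = 0.114 mg/L
Dose 2 (495 mg at t=9 h): 495·exp(−0.11552·55) = 0.861 mg/L
Dose 3 (185 mg at t=18 h): 185·exp(−0.11552·46) = 0.910 mg/L
Dose 4 (385 mg at t=27 h): 385·exp(−0.11552·37) = 5.359 mg/L
Dose 5 (185 mg at t=36 h): 185·exp(−0.11552·28) = 7.284 mg/L
Dose 6 (110 mg at t=45 h): 110·exp(−0.11552·19) = 12.250 mg/L
Dose 7 (250 mg at t=54 h): 250·exp(−0.11552·10) = 78.745 mg/L
Dose 8 (255 mg at t=63 h): 255·exp(−0.11552·1) = 227.179 mg/L
C(64) = 0.114 + 0.861 + 0.910 + 5.359 + 7.284 + 12.250 + 78.745 + 227.179 = 332.703 mg/L

332.703 mg/L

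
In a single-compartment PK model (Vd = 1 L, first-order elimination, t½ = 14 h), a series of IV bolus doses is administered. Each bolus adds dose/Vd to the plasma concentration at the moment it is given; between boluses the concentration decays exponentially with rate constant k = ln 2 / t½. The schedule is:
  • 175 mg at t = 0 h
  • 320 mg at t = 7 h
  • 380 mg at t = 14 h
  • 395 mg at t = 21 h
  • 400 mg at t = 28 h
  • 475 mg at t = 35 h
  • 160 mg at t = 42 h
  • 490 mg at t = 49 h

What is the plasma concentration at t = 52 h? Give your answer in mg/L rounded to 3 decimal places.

k = ln 2 / 14 = 0.04951 per h
Dose 1 (175 mg at t=0 h): 175·exp(−0.04951·52) = 13.333 mg/L
Dose 2 (320 mg at t=7 h): 320·exp(−0.04951·45) = 34.479 mg/L
Dose 3 (380 mg at t=14 h): 380·exp(−0.04951·38) = 57.903 mg/L
Dose 4 (395 mg at t=21 h): 395·exp(−0.04951·31) = 85.120 mg/L
Dose 5 (400 mg at t=28 h): 400·exp(−0.04951·24) = 121.901 mg/L
Dose 6 (475 mg at t=35 h): 475·exp(−0.04951·17) = 204.719 mg/L
Dose 7 (160 mg at t=42 h): 160·exp(−0.04951·10) = 97.521 mg/L
Dose 8 (490 mg at t=49 h): 490·exp(−0.04951·3) = 422.367 mg/L
C(52) = 13.333 + 34.479 + 57.903 + 85.120 + 121.901 + 204.719 + 97.521 + 422.367 = 1037.343 mg/L

1037.343 mg/L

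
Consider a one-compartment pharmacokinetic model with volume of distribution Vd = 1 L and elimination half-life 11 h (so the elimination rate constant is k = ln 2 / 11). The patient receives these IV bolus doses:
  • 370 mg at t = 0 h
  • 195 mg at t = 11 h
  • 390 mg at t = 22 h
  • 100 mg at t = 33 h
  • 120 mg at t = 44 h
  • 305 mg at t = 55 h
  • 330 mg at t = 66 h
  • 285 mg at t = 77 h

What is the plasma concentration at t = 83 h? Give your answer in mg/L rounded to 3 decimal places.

387.552 mg/L

k = ln 2 / 11 = 0.06301 per h
Dose 1 (370 mg at t=0 h): 370·exp(−0.06301·83) = 1.981 mg/L
Dose 2 (195 mg at t=11 h): 195·exp(−0.06301·72) = 2.088 mg/L
Dose 3 (390 mg at t=22 h): 390·exp(−0.06301·61) = 8.351 mg/L
Dose 4 (100 mg at t=33 h): 100·exp(−0.06301·50) = 4.282 mg/L
Dose 5 (120 mg at t=44 h): 120·exp(−0.06301·39) = 10.278 mg/L
Dose 6 (305 mg at t=55 h): 305·exp(−0.06301·28) = 52.245 mg/L
Dose 7 (330 mg at t=66 h): 330·exp(−0.06301·17) = 113.054 mg/L
Dose 8 (285 mg at t=77 h): 285·exp(−0.06301·6) = 195.275 mg/L
C(83) = 1.981 + 2.088 + 8.351 + 4.282 + 10.278 + 52.245 + 113.054 + 195.275 = 387.552 mg/L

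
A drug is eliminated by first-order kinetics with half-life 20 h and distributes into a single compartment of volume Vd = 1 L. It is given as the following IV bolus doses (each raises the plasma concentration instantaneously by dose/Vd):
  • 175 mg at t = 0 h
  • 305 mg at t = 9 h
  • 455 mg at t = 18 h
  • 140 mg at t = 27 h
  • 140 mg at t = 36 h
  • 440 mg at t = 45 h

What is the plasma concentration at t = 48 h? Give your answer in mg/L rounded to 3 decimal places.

k = ln 2 / 20 = 0.03466 per h
Dose 1 (175 mg at t=0 h): 175·exp(−0.03466·48) = 33.156 mg/L
Dose 2 (305 mg at t=9 h): 305·exp(−0.03466·39) = 78.939 mg/L
Dose 3 (455 mg at t=18 h): 455·exp(−0.03466·30) = 160.867 mg/L
Dose 4 (140 mg at t=27 h): 140·exp(−0.03466·21) = 67.616 mg/L
Dose 5 (140 mg at t=36 h): 140·exp(−0.03466·12) = 92.366 mg/L
Dose 6 (440 mg at t=45 h): 440·exp(−0.03466·3) = 396.550 mg/L
C(48) = 33.156 + 78.939 + 160.867 + 67.616 + 92.366 + 396.550 = 829.493 mg/L

829.493 mg/L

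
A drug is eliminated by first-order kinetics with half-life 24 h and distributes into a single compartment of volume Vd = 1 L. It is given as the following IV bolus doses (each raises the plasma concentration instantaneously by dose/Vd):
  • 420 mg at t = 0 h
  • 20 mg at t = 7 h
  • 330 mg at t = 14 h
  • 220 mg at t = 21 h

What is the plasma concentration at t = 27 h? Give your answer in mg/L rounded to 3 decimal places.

k = ln 2 / 24 = 0.02888 per h
Dose 1 (420 mg at t=0 h): 420·exp(−0.02888·27) = 192.571 mg/L
Dose 2 (20 mg at t=7 h): 20·exp(−0.02888·20) = 11.225 mg/L
Dose 3 (330 mg at t=14 h): 330·exp(−0.02888·13) = 226.702 mg/L
Dose 4 (220 mg at t=21 h): 220·exp(−0.02888·6) = 184.997 mg/L
C(27) = 192.571 + 11.225 + 226.702 + 184.997 = 615.495 mg/L

615.495 mg/L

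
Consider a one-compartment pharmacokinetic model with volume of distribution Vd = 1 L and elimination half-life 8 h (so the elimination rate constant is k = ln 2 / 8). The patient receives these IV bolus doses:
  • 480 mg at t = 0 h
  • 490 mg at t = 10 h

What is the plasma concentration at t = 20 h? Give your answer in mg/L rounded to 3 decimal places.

k = ln 2 / 8 = 0.08664 per h
Dose 1 (480 mg at t=0 h): 480·exp(−0.08664·20) = 84.853 mg/L
Dose 2 (490 mg at t=10 h): 490·exp(−0.08664·10) = 206.020 mg/L
C(20) = 84.853 + 206.020 = 290.872 mg/L

290.872 mg/L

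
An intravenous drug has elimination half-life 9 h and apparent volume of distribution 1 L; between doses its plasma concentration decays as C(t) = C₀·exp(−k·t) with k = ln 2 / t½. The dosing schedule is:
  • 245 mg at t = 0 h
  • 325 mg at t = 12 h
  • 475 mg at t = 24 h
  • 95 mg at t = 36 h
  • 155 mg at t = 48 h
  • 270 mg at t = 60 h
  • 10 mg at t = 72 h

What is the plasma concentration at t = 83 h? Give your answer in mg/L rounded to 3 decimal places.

70.052 mg/L

k = ln 2 / 9 = 0.07702 per h
Dose 1 (245 mg at t=0 h): 245·exp(−0.07702·83) = 0.410 mg/L
Dose 2 (325 mg at t=12 h): 325·exp(−0.07702·71) = 1.371 mg/L
Dose 3 (475 mg at t=24 h): 475·exp(−0.07702·59) = 5.050 mg/L
Dose 4 (95 mg at t=36 h): 95·exp(−0.07702·47) = 2.545 mg/L
Dose 5 (155 mg at t=48 h): 155·exp(−0.07702·35) = 10.463 mg/L
Dose 6 (270 mg at t=60 h): 270·exp(−0.07702·23) = 45.927 mg/L
Dose 7 (10 mg at t=72 h): 10·exp(−0.07702·11) = 4.286 mg/L
C(83) = 0.410 + 1.371 + 5.050 + 2.545 + 10.463 + 45.927 + 4.286 = 70.052 mg/L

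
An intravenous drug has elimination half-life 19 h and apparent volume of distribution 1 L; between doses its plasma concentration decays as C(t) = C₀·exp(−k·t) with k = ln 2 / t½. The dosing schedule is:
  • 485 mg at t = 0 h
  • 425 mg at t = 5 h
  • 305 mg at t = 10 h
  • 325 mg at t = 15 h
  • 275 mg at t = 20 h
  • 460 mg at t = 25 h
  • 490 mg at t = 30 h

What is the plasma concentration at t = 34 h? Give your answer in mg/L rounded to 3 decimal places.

1497.156 mg/L

k = ln 2 / 19 = 0.03648 per h
Dose 1 (485 mg at t=0 h): 485·exp(−0.03648·34) = 140.300 mg/L
Dose 2 (425 mg at t=5 h): 425·exp(−0.03648·29) = 147.544 mg/L
Dose 3 (305 mg at t=10 h): 305·exp(−0.03648·24) = 127.072 mg/L
Dose 4 (325 mg at t=15 h): 325·exp(−0.03648·19) = 162.500 mg/L
Dose 5 (275 mg at t=20 h): 275·exp(−0.03648·14) = 165.014 mg/L
Dose 6 (460 mg at t=25 h): 460·exp(−0.03648·9) = 331.257 mg/L
Dose 7 (490 mg at t=30 h): 490·exp(−0.03648·4) = 423.469 mg/L
C(34) = 140.300 + 147.544 + 127.072 + 162.500 + 165.014 + 331.257 + 423.469 = 1497.156 mg/L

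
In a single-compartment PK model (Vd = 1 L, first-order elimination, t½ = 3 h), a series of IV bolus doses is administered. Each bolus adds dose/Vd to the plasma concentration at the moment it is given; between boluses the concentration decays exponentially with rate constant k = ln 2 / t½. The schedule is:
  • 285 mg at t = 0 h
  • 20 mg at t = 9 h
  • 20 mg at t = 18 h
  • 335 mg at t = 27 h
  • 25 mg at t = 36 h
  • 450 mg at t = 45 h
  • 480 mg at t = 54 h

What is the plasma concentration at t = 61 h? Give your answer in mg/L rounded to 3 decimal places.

106.614 mg/L

k = ln 2 / 3 = 0.23105 per h
Dose 1 (285 mg at t=0 h): 285·exp(−0.23105·61) = 0.000 mg/L
Dose 2 (20 mg at t=9 h): 20·exp(−0.23105·52) = 0.000 mg/L
Dose 3 (20 mg at t=18 h): 20·exp(−0.23105·43) = 0.001 mg/L
Dose 4 (335 mg at t=27 h): 335·exp(−0.23105·34) = 0.130 mg/L
Dose 5 (25 mg at t=36 h): 25·exp(−0.23105·25) = 0.078 mg/L
Dose 6 (450 mg at t=45 h): 450·exp(−0.23105·16) = 11.161 mg/L
Dose 7 (480 mg at t=54 h): 480·exp(−0.23105·7) = 95.244 mg/L
C(61) = 0.000 + 0.000 + 0.001 + 0.130 + 0.078 + 11.161 + 95.244 = 106.614 mg/L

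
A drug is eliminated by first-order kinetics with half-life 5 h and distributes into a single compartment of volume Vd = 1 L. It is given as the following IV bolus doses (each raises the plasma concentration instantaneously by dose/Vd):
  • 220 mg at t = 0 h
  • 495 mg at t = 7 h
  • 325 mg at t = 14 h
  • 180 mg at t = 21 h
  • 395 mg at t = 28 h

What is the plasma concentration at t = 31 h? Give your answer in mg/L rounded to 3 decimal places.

357.152 mg/L

k = ln 2 / 5 = 0.13863 per h
Dose 1 (220 mg at t=0 h): 220·exp(−0.13863·31) = 2.993 mg/L
Dose 2 (495 mg at t=7 h): 495·exp(−0.13863·24) = 17.769 mg/L
Dose 3 (325 mg at t=14 h): 325·exp(−0.13863·17) = 30.788 mg/L
Dose 4 (180 mg at t=21 h): 180·exp(−0.13863·10) = 45.000 mg/L
Dose 5 (395 mg at t=28 h): 395·exp(−0.13863·3) = 260.603 mg/L
C(31) = 2.993 + 17.769 + 30.788 + 45.000 + 260.603 = 357.152 mg/L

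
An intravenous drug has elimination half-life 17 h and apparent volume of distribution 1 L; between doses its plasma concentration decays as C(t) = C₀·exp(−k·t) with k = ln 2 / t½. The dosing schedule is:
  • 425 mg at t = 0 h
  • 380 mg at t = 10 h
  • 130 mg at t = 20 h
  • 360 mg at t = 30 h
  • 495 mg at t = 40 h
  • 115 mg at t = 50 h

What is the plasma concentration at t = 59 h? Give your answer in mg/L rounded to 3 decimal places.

534.527 mg/L

k = ln 2 / 17 = 0.04077 per h
Dose 1 (425 mg at t=0 h): 425·exp(−0.04077·59) = 38.339 mg/L
Dose 2 (380 mg at t=10 h): 380·exp(−0.04077·49) = 51.536 mg/L
Dose 3 (130 mg at t=20 h): 130·exp(−0.04077·39) = 26.506 mg/L
Dose 4 (360 mg at t=30 h): 360·exp(−0.04077·29) = 110.352 mg/L
Dose 5 (495 mg at t=40 h): 495·exp(−0.04077·19) = 228.118 mg/L
Dose 6 (115 mg at t=50 h): 115·exp(−0.04077·9) = 79.676 mg/L
C(59) = 38.339 + 51.536 + 26.506 + 110.352 + 228.118 + 79.676 = 534.527 mg/L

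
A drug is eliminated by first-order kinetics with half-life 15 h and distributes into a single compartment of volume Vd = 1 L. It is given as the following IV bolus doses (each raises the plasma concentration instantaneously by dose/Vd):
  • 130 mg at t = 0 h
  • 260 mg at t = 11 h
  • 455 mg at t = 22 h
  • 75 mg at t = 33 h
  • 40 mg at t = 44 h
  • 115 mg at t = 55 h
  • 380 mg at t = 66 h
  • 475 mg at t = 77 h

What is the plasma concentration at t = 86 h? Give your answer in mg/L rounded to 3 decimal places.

k = ln 2 / 15 = 0.04621 per h
Dose 1 (130 mg at t=0 h): 130·exp(−0.04621·86) = 2.444 mg/L
Dose 2 (260 mg at t=11 h): 260·exp(−0.04621·75) = 8.125 mg/L
Dose 3 (455 mg at t=22 h): 455·exp(−0.04621·64) = 23.638 mg/L
Dose 4 (75 mg at t=33 h): 75·exp(−0.04621·53) = 6.478 mg/L
Dose 5 (40 mg at t=44 h): 40·exp(−0.04621·42) = 5.743 mg/L
Dose 6 (115 mg at t=55 h): 115·exp(−0.04621·31) = 27.452 mg/L
Dose 7 (380 mg at t=66 h): 380·exp(−0.04621·20) = 150.803 mg/L
Dose 8 (475 mg at t=77 h): 475·exp(−0.04621·9) = 313.383 mg/L
C(86) = 2.444 + 8.125 + 23.638 + 6.478 + 5.743 + 27.452 + 150.803 + 313.383 = 538.066 mg/L

538.066 mg/L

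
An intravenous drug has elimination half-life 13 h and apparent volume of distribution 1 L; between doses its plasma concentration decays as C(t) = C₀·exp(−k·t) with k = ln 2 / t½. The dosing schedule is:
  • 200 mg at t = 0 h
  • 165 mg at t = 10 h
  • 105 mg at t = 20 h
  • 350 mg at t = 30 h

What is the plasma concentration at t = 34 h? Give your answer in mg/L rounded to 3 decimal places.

411.080 mg/L

k = ln 2 / 13 = 0.05332 per h
Dose 1 (200 mg at t=0 h): 200·exp(−0.05332·34) = 32.638 mg/L
Dose 2 (165 mg at t=10 h): 165·exp(−0.05332·24) = 45.892 mg/L
Dose 3 (105 mg at t=20 h): 105·exp(−0.05332·14) = 49.774 mg/L
Dose 4 (350 mg at t=30 h): 350·exp(−0.05332·4) = 282.777 mg/L
C(34) = 32.638 + 45.892 + 49.774 + 282.777 = 411.080 mg/L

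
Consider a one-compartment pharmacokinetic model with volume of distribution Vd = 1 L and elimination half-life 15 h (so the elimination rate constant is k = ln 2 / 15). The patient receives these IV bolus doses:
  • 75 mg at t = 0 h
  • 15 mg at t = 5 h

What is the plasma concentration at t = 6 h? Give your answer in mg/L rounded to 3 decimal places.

71.162 mg/L

k = ln 2 / 15 = 0.04621 per h
Dose 1 (75 mg at t=0 h): 75·exp(−0.04621·6) = 56.839 mg/L
Dose 2 (15 mg at t=5 h): 15·exp(−0.04621·1) = 14.323 mg/L
C(6) = 56.839 + 14.323 = 71.162 mg/L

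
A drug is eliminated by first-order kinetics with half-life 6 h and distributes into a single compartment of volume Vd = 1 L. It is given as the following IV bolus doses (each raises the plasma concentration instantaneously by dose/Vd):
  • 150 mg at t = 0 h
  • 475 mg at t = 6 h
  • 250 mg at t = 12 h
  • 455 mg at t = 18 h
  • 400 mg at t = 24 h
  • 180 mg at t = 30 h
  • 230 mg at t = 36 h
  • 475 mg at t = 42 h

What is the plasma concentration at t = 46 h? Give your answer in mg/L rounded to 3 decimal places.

k = ln 2 / 6 = 0.11552 per h
Dose 1 (150 mg at t=0 h): 150·exp(−0.11552·46) = 0.738 mg/L
Dose 2 (475 mg at t=6 h): 475·exp(−0.11552·40) = 4.675 mg/L
Dose 3 (250 mg at t=12 h): 250·exp(−0.11552·34) = 4.922 mg/L
Dose 4 (455 mg at t=18 h): 455·exp(−0.11552·28) = 17.915 mg/L
Dose 5 (400 mg at t=24 h): 400·exp(−0.11552·22) = 31.498 mg/L
Dose 6 (180 mg at t=30 h): 180·exp(−0.11552·16) = 28.348 mg/L
Dose 7 (230 mg at t=36 h): 230·exp(−0.11552·10) = 72.445 mg/L
Dose 8 (475 mg at t=42 h): 475·exp(−0.11552·4) = 299.231 mg/L
C(46) = 0.738 + 4.675 + 4.922 + 17.915 + 31.498 + 28.348 + 72.445 + 299.231 = 459.773 mg/L

459.773 mg/L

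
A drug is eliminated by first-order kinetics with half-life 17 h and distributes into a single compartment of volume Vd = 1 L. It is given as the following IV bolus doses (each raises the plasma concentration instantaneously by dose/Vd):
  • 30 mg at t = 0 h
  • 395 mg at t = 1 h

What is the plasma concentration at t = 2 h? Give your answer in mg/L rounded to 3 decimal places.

406.869 mg/L

k = ln 2 / 17 = 0.04077 per h
Dose 1 (30 mg at t=0 h): 30·exp(−0.04077·2) = 27.651 mg/L
Dose 2 (395 mg at t=1 h): 395·exp(−0.04077·1) = 379.218 mg/L
C(2) = 27.651 + 379.218 = 406.869 mg/L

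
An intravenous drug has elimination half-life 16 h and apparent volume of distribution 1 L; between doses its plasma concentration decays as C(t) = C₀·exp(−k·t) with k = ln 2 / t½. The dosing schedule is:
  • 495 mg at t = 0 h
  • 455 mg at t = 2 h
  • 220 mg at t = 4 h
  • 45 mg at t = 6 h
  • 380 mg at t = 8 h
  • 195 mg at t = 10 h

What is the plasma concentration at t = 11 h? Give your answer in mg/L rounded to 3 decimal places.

k = ln 2 / 16 = 0.04332 per h
Dose 1 (495 mg at t=0 h): 495·exp(−0.04332·11) = 307.360 mg/L
Dose 2 (455 mg at t=2 h): 455·exp(−0.04332·9) = 308.093 mg/L
Dose 3 (220 mg at t=4 h): 220·exp(−0.04332·7) = 162.451 mg/L
Dose 4 (45 mg at t=6 h): 45·exp(−0.04332·5) = 36.236 mg/L
Dose 5 (380 mg at t=8 h): 380·exp(−0.04332·3) = 333.688 mg/L
Dose 6 (195 mg at t=10 h): 195·exp(−0.04332·1) = 186.733 mg/L
C(11) = 307.360 + 308.093 + 162.451 + 36.236 + 333.688 + 186.733 = 1334.560 mg/L

1334.560 mg/L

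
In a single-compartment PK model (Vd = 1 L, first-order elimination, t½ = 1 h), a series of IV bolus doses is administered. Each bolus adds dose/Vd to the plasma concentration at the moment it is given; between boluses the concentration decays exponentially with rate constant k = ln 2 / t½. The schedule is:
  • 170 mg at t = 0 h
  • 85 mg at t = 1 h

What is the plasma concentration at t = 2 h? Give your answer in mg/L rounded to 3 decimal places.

k = ln 2 / 1 = 0.69315 per h
Dose 1 (170 mg at t=0 h): 170·exp(−0.69315·2) = 42.500 mg/L
Dose 2 (85 mg at t=1 h): 85·exp(−0.69315·1) = 42.500 mg/L
C(2) = 42.500 + 42.500 = 85.000 mg/L

85.000 mg/L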